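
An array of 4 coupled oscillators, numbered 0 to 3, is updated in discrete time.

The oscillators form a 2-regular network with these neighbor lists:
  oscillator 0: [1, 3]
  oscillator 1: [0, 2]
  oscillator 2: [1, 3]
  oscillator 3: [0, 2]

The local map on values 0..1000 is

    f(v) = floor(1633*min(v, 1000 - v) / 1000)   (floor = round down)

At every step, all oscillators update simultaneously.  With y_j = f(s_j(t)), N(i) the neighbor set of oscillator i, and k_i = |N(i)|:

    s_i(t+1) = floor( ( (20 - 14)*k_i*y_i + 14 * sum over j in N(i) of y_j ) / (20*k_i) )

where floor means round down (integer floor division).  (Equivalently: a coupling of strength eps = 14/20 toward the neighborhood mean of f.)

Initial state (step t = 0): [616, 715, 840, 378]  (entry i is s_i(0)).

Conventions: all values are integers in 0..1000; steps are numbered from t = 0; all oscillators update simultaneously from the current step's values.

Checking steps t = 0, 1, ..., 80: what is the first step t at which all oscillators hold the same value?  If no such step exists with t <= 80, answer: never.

Simulating step by step:
t=0: [616, 715, 840, 378]  (not all equal)
t=1: [566, 450, 457, 495]  (not all equal)
t=2: [752, 729, 763, 751]  (not all equal)
t=3: [418, 409, 412, 398]  (not all equal)
t=4: [665, 674, 662, 668]  (not all equal)
t=5: [540, 543, 541, 546]  (not all equal)
t=6: [745, 748, 745, 747]  (not all equal)
t=7: [413, 414, 413, 415]  (not all equal)
t=8: [675, 674, 675, 674]  (not all equal)
t=9: [531, 530, 531, 530]  (not all equal)
t=10: [766, 765, 766, 765]  (not all equal)
t=11: [382, 382, 382, 382]  (all equal)

Answer: 11
Key observation: Synchronization is absorbing here: once all oscillators are equal they stay equal, and step 11 is the first all-equal step.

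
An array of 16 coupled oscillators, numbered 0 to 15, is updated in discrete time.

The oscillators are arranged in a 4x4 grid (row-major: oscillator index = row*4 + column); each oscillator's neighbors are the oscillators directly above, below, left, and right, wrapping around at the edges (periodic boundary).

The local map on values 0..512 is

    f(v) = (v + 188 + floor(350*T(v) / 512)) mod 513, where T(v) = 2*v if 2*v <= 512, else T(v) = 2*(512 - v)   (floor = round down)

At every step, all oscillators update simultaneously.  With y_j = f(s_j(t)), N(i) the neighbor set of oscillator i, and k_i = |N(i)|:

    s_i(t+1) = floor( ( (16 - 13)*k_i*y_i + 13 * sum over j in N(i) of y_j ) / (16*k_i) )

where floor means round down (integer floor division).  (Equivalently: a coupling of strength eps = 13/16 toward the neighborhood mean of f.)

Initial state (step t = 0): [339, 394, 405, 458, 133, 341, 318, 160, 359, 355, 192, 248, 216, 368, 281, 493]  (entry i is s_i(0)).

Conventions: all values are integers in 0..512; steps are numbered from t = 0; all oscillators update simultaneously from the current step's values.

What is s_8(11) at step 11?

Answer: s_8(11) = 275

Derivation:
t=0: [339, 394, 405, 458, 133, 341, 318, 160, 359, 355, 192, 248, 216, 368, 281, 493]
t=1: [275, 238, 238, 185, 255, 297, 181, 259, 288, 220, 234, 174, 222, 233, 210, 224]
t=2: [219, 248, 171, 223, 272, 215, 224, 169, 204, 237, 155, 215, 235, 205, 214, 154]
t=3: [233, 174, 187, 116, 175, 232, 115, 189, 217, 154, 171, 97, 154, 214, 98, 169]
t=4: [179, 168, 311, 196, 171, 178, 196, 312, 153, 143, 285, 172, 143, 152, 170, 285]
t=5: [79, 112, 135, 206, 114, 79, 205, 137, 44, 91, 113, 185, 91, 41, 183, 113]
t=6: [369, 398, 274, 405, 401, 369, 405, 276, 334, 361, 244, 369, 361, 331, 365, 244]
t=7: [232, 246, 238, 253, 246, 232, 253, 237, 240, 247, 239, 253, 247, 240, 254, 239]
t=8: [254, 236, 263, 241, 236, 254, 241, 262, 258, 241, 264, 245, 241, 259, 246, 264]
t=9: [245, 268, 251, 271, 269, 245, 271, 250, 250, 272, 255, 273, 272, 251, 274, 255]
t=10: [271, 264, 273, 268, 263, 271, 268, 273, 273, 268, 275, 272, 268, 273, 273, 275]
t=11: [276, 275, 275, 274, 275, 276, 274, 275, 275, 274, 275, 274, 274, 275, 274, 275]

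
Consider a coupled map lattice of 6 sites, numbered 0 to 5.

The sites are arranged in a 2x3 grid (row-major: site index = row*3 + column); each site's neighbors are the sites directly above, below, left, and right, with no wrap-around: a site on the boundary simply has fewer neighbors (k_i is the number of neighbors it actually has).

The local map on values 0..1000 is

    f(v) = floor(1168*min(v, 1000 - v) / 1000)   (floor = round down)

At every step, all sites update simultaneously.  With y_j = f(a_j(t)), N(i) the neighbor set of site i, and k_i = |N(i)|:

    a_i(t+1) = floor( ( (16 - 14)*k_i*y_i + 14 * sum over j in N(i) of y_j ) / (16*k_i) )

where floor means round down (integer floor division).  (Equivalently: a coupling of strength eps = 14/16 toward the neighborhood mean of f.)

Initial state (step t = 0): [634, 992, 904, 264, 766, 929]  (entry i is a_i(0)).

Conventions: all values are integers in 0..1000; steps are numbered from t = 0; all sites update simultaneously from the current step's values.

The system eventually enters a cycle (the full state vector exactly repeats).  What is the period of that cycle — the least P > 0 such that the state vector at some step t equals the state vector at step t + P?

Simulating step by step:
t=0: [634, 992, 904, 264, 766, 929]
t=1: [192, 237, 53, 344, 150, 178]
t=2: [324, 168, 218, 224, 279, 129]
t=3: [247, 303, 183, 340, 217, 272]
t=4: [364, 264, 319, 286, 342, 243]
t=5: [334, 387, 305, 402, 319, 372]
t=6: [451, 382, 432, 392, 441, 372]
t=7: [460, 506, 448, 512, 454, 500]
t=8: [568, 535, 572, 537, 570, 533]
t=9: [536, 506, 538, 507, 537, 506]
t=10: [571, 544, 571, 544, 571, 544]
t=11: [528, 504, 528, 504, 528, 504]
t=12: [575, 554, 575, 554, 575, 554]
t=13: [517, 499, 517, 499, 517, 499]
t=14: [579, 566, 579, 566, 579, 566]
t=15: [504, 492, 504, 492, 504, 492]
t=16: [574, 578, 574, 578, 574, 578]
t=17: [492, 496, 492, 496, 492, 496]
t=18: [578, 574, 578, 574, 578, 574]
t=19: [496, 492, 496, 492, 496, 492]
t=20: [574, 578, 574, 578, 574, 578]

Answer: 4
Key observation: The state at step 16, [574, 578, 574, 578, 574, 578], reappears at step 20 — and no state repeats earlier — so the cycle the system enters has period 4.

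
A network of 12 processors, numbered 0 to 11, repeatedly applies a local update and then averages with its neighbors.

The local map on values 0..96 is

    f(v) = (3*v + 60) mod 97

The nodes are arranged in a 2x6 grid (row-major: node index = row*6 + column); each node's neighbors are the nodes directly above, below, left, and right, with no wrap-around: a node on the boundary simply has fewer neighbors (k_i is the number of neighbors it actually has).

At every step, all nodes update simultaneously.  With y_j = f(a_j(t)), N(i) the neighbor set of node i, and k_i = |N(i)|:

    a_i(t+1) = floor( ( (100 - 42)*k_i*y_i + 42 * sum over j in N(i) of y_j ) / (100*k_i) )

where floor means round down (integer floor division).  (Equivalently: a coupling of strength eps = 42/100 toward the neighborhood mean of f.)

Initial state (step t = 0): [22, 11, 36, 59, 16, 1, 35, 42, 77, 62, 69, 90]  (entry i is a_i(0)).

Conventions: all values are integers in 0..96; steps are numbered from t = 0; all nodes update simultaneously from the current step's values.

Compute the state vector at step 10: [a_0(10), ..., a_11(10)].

Answer: [82, 74, 65, 55, 53, 63, 62, 59, 56, 48, 53, 60]

Derivation:
t=0: [22, 11, 36, 59, 16, 1, 35, 42, 77, 62, 69, 90]
t=1: [50, 80, 60, 43, 31, 47, 64, 74, 29, 46, 56, 51]
t=2: [23, 26, 47, 68, 51, 19, 55, 67, 48, 26, 30, 19]
t=3: [33, 38, 21, 49, 31, 19, 38, 50, 21, 42, 41, 26]
t=4: [68, 59, 31, 31, 49, 31, 61, 34, 33, 69, 75, 46]
t=5: [59, 51, 55, 52, 35, 36, 56, 59, 63, 71, 65, 33]
t=6: [36, 27, 31, 37, 61, 68, 37, 40, 53, 65, 64, 63]
t=7: [65, 54, 52, 66, 56, 62, 75, 68, 42, 57, 56, 58]
t=8: [60, 37, 38, 50, 40, 45, 80, 69, 69, 47, 35, 41]
t=9: [44, 70, 67, 32, 60, 36, 30, 64, 64, 26, 64, 64]
t=10: [82, 74, 65, 55, 53, 63, 62, 59, 56, 48, 53, 60]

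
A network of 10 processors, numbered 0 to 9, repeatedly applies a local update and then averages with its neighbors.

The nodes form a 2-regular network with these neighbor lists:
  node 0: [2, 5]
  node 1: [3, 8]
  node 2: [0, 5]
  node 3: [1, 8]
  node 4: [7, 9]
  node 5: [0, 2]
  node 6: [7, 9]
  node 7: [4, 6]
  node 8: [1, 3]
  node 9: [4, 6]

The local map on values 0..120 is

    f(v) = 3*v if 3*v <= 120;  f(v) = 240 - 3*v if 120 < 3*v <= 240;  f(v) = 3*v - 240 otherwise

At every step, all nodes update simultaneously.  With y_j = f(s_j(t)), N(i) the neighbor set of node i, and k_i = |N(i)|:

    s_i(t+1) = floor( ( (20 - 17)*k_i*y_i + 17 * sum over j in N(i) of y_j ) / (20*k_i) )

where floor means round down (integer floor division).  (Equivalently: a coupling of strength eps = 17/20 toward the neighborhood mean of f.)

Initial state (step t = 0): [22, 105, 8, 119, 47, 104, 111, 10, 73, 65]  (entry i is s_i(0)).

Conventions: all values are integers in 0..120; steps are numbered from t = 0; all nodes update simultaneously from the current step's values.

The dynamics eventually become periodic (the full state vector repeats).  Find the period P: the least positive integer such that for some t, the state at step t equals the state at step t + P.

Simulating step by step:
t=0: [22, 105, 8, 119, 47, 104, 111, 10, 73, 65]
t=1: [50, 69, 62, 58, 46, 49, 45, 86, 84, 88]
t=2: [75, 38, 85, 29, 33, 75, 33, 90, 43, 91]
t=3: [15, 101, 15, 108, 41, 15, 41, 88, 102, 89]
t=4: [45, 73, 45, 67, 39, 45, 39, 103, 72, 103]
t=5: [105, 29, 105, 24, 76, 105, 76, 109, 29, 109]
t=6: [75, 80, 75, 84, 75, 75, 75, 23, 80, 23]
t=7: [15, 5, 15, 1, 60, 15, 60, 23, 5, 23]
t=8: [45, 9, 45, 13, 67, 45, 67, 61, 9, 61]
t=9: [105, 32, 105, 28, 54, 105, 54, 41, 32, 41]
t=10: [75, 90, 75, 94, 111, 75, 111, 83, 90, 83]
t=11: [15, 35, 15, 31, 21, 15, 21, 80, 35, 80]
t=12: [45, 99, 45, 103, 9, 45, 9, 53, 99, 53]
t=13: [105, 62, 105, 58, 72, 105, 72, 35, 62, 35]
t=14: [75, 59, 75, 55, 92, 75, 92, 36, 59, 36]
t=15: [15, 68, 15, 64, 97, 15, 97, 46, 68, 46]
t=16: [45, 41, 45, 37, 94, 45, 94, 58, 41, 58]
t=17: [105, 114, 105, 116, 62, 105, 62, 45, 114, 45]
t=18: [75, 104, 75, 102, 97, 75, 97, 61, 104, 61]
t=19: [15, 69, 15, 71, 56, 15, 56, 51, 69, 51]
t=20: [45, 30, 45, 32, 84, 45, 84, 74, 30, 74]
t=21: [105, 92, 105, 90, 17, 105, 17, 12, 92, 12]
t=22: [75, 33, 75, 35, 38, 75, 38, 48, 33, 48]
t=23: [15, 101, 15, 99, 98, 15, 98, 111, 101, 111]
t=24: [45, 60, 45, 62, 87, 45, 87, 59, 60, 59]
t=25: [105, 57, 105, 59, 56, 105, 56, 27, 57, 27]
t=26: [75, 66, 75, 68, 79, 75, 79, 73, 66, 73]
t=27: [15, 39, 15, 41, 18, 15, 18, 5, 39, 5]
t=28: [45, 117, 45, 117, 20, 45, 20, 48, 117, 48]
t=29: [105, 111, 105, 111, 90, 105, 90, 65, 111, 65]
t=30: [75, 93, 75, 93, 42, 75, 42, 32, 93, 32]
t=31: [15, 39, 15, 39, 98, 15, 98, 111, 39, 111]
t=32: [45, 117, 45, 117, 87, 45, 87, 59, 117, 59]
t=33: [105, 111, 105, 111, 56, 105, 56, 27, 111, 27]
t=34: [75, 93, 75, 93, 79, 75, 79, 73, 93, 73]
t=35: [15, 39, 15, 39, 18, 15, 18, 5, 39, 5]
t=36: [45, 117, 45, 117, 20, 45, 20, 48, 117, 48]

Answer: 8
Key observation: The state at step 28, [45, 117, 45, 117, 20, 45, 20, 48, 117, 48], reappears at step 36 — and no state repeats earlier — so the cycle the system enters has period 8.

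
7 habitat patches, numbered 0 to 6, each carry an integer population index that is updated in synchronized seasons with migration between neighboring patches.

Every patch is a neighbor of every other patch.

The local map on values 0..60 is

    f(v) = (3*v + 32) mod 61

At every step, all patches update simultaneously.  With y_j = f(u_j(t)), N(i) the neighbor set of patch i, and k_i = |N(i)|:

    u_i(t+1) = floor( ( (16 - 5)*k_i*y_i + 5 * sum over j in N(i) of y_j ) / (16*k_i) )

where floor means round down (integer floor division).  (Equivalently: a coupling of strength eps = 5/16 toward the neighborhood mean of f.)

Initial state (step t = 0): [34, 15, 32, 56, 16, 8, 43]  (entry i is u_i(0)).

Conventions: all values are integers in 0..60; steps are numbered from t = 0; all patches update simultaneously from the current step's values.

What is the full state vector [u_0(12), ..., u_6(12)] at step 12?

Simulating step by step:
t=0: [34, 15, 32, 56, 16, 8, 43]
t=1: [16, 18, 12, 19, 20, 44, 33]
t=2: [20, 24, 12, 26, 28, 35, 14]
t=3: [30, 38, 15, 42, 46, 20, 19]
t=4: [9, 24, 19, 32, 40, 29, 27]
t=5: [51, 41, 32, 18, 33, 51, 47]
t=6: [7, 27, 10, 22, 12, 7, 39]
t=7: [45, 45, 12, 35, 16, 45, 29]
t=8: [40, 40, 16, 21, 24, 40, 49]
t=9: [31, 31, 24, 34, 39, 31, 48]
t=10: [9, 9, 34, 15, 24, 9, 41]
t=11: [52, 52, 22, 24, 41, 52, 35]
t=12: [10, 10, 30, 34, 28, 10, 16]

Answer: [10, 10, 30, 34, 28, 10, 16]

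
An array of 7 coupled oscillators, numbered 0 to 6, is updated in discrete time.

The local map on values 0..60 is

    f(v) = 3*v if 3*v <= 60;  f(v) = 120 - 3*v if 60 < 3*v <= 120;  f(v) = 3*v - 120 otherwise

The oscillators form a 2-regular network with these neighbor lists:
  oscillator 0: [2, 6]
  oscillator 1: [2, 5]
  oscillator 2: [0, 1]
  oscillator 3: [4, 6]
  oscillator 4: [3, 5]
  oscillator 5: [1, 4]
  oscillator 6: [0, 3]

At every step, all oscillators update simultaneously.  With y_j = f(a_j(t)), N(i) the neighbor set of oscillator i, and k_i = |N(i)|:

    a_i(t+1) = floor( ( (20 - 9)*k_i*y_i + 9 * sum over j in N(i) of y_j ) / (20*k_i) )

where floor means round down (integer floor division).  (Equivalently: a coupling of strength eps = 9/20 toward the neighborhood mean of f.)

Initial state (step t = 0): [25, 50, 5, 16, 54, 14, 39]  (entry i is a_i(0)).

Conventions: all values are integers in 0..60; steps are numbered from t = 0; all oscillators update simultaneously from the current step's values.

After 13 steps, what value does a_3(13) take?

Answer: a_3(13) = 43

Derivation:
t=0: [25, 50, 5, 16, 54, 14, 39]
t=1: [28, 29, 25, 36, 43, 39, 22]
t=2: [42, 28, 40, 20, 8, 11, 40]
t=3: [3, 27, 9, 38, 34, 31, 14]
t=4: [20, 33, 25, 16, 17, 27, 26]
t=5: [52, 30, 42, 47, 47, 37, 47]
t=6: [25, 19, 18, 21, 18, 16, 24]
t=7: [47, 54, 52, 54, 53, 51, 49]
t=8: [25, 38, 33, 37, 38, 36, 29]
t=9: [36, 10, 23, 13, 8, 9, 30]
t=10: [24, 34, 37, 33, 28, 27, 27]
t=11: [37, 20, 19, 28, 33, 33, 36]
t=12: [20, 50, 46, 27, 24, 29, 16]
t=13: [47, 27, 30, 43, 42, 35, 48]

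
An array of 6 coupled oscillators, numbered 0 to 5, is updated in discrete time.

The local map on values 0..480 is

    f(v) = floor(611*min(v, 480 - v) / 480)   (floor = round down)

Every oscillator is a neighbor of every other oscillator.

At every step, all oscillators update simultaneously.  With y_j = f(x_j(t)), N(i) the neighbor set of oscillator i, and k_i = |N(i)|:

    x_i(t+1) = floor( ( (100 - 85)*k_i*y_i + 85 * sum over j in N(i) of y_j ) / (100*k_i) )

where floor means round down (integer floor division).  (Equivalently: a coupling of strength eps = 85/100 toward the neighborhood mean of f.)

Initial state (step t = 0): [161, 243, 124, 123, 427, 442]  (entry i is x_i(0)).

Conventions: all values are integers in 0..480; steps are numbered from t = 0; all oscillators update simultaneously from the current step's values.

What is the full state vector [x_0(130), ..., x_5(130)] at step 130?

Answer: [295, 295, 295, 295, 295, 295]
Key observation: The state at step 16, [304, 304, 304, 304, 304, 304], reappears at step 26: the system is in a cycle of period 10 from step 16 on.  Therefore the state at step 130 equals the state at step 16 + ((130 - 16) mod 10) = 20, which is [295, 295, 295, 295, 295, 295].

Derivation:
t=0: [161, 243, 124, 123, 427, 442]
t=1: [154, 152, 155, 155, 157, 157]
t=2: [196, 196, 196, 196, 196, 196]
t=3: [249, 249, 249, 249, 249, 249]
t=4: [294, 294, 294, 294, 294, 294]
t=5: [236, 236, 236, 236, 236, 236]
t=6: [300, 300, 300, 300, 300, 300]
t=7: [229, 229, 229, 229, 229, 229]
t=8: [291, 291, 291, 291, 291, 291]
t=9: [240, 240, 240, 240, 240, 240]
t=10: [305, 305, 305, 305, 305, 305]
t=11: [222, 222, 222, 222, 222, 222]
t=12: [282, 282, 282, 282, 282, 282]
t=13: [252, 252, 252, 252, 252, 252]
t=14: [290, 290, 290, 290, 290, 290]
t=15: [241, 241, 241, 241, 241, 241]
t=16: [304, 304, 304, 304, 304, 304]
t=17: [224, 224, 224, 224, 224, 224]
t=18: [285, 285, 285, 285, 285, 285]
t=19: [248, 248, 248, 248, 248, 248]
t=20: [295, 295, 295, 295, 295, 295]
t=21: [235, 235, 235, 235, 235, 235]
t=22: [299, 299, 299, 299, 299, 299]
t=23: [230, 230, 230, 230, 230, 230]
t=24: [292, 292, 292, 292, 292, 292]
t=25: [239, 239, 239, 239, 239, 239]
t=26: [304, 304, 304, 304, 304, 304]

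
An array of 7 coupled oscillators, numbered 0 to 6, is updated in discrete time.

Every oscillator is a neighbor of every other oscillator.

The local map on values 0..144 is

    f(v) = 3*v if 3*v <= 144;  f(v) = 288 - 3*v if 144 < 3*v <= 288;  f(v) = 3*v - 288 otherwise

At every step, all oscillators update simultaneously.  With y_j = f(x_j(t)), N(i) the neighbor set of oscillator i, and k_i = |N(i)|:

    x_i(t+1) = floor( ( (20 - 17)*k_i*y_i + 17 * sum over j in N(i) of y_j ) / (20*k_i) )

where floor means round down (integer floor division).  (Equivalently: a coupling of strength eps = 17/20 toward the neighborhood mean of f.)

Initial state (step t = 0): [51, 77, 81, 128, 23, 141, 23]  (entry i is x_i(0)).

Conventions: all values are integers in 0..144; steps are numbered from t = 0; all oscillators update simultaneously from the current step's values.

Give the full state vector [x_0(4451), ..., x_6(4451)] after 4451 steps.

Simulating step by step:
t=0: [51, 77, 81, 128, 23, 141, 23]
t=1: [86, 86, 86, 86, 86, 86, 86]
t=2: [30, 30, 30, 30, 30, 30, 30]
t=3: [90, 90, 90, 90, 90, 90, 90]
t=4: [18, 18, 18, 18, 18, 18, 18]
t=5: [54, 54, 54, 54, 54, 54, 54]
t=6: [126, 126, 126, 126, 126, 126, 126]
t=7: [90, 90, 90, 90, 90, 90, 90]

Answer: [90, 90, 90, 90, 90, 90, 90]
Key observation: The state at step 3, [90, 90, 90, 90, 90, 90, 90], reappears at step 7: the system is in a cycle of period 4 from step 3 on.  Therefore the state at step 4451 equals the state at step 3 + ((4451 - 3) mod 4) = 3, which is [90, 90, 90, 90, 90, 90, 90].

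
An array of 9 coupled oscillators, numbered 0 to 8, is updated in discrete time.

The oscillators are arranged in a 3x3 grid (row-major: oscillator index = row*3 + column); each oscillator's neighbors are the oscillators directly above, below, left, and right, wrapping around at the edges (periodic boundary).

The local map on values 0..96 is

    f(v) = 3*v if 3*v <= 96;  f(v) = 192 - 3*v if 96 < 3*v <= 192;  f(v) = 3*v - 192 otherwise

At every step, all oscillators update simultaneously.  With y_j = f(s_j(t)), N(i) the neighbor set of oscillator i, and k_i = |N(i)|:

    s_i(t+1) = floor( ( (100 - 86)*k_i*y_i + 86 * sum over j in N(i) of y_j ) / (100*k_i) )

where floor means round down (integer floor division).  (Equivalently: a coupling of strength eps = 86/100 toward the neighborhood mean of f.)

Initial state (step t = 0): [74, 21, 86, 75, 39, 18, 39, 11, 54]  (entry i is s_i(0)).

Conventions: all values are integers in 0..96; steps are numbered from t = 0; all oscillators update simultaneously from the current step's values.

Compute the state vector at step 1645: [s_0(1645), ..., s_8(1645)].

Answer: [90, 91, 86, 89, 88, 86, 86, 91, 88]
Key observation: The state at step 9, [36, 37, 32, 35, 34, 32, 32, 37, 34], reappears at step 19: the system is in a cycle of period 10 from step 9 on.  Therefore the state at step 1645 equals the state at step 9 + ((1645 - 9) mod 10) = 15, which is [90, 91, 86, 89, 88, 86, 86, 91, 88].

Derivation:
t=0: [74, 21, 86, 75, 39, 18, 39, 11, 54]
t=1: [55, 52, 47, 54, 49, 51, 37, 56, 53]
t=2: [46, 36, 36, 45, 34, 39, 35, 45, 46]
t=3: [74, 73, 69, 73, 71, 71, 59, 75, 72]
t=4: [22, 25, 24, 22, 26, 21, 26, 23, 21]
t=5: [71, 71, 67, 70, 69, 68, 67, 72, 69]
t=6: [15, 17, 16, 14, 18, 13, 18, 16, 13]
t=7: [48, 49, 44, 47, 46, 44, 44, 49, 46]
t=8: [53, 50, 52, 54, 50, 55, 50, 52, 55]
t=9: [36, 37, 32, 35, 34, 32, 32, 37, 34]
t=10: [89, 86, 88, 90, 86, 91, 86, 88, 91]
t=11: [71, 70, 75, 72, 73, 75, 75, 70, 73]
t=12: [26, 23, 25, 27, 23, 28, 23, 25, 28]
t=13: [74, 73, 78, 75, 76, 78, 78, 73, 76]
t=14: [35, 32, 34, 36, 32, 37, 32, 34, 37]
t=15: [90, 91, 86, 89, 88, 86, 86, 91, 88]
t=16: [72, 75, 73, 71, 75, 70, 75, 73, 70]
t=17: [27, 28, 23, 26, 25, 23, 23, 28, 25]
t=18: [75, 78, 76, 74, 78, 73, 78, 76, 73]
t=19: [36, 37, 32, 35, 34, 32, 32, 37, 34]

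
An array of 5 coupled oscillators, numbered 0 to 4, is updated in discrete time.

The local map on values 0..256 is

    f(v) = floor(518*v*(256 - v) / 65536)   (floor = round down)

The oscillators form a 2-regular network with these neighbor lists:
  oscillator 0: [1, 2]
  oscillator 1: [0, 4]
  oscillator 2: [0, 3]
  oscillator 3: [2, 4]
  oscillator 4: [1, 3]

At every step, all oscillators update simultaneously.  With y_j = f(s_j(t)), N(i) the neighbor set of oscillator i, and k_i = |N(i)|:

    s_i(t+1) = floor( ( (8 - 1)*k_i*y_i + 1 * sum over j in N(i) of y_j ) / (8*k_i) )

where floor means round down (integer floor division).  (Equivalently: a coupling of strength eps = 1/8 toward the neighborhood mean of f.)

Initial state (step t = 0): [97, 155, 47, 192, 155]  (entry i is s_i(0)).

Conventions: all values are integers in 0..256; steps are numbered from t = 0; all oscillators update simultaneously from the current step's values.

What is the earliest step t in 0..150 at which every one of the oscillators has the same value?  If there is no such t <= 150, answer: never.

Simulating step by step:
t=0: [97, 155, 47, 192, 155]  (not all equal)
t=1: [118, 122, 81, 97, 121]  (not all equal)
t=2: [127, 128, 113, 120, 128]  (not all equal)
t=3: [128, 129, 127, 128, 128]  (not all equal)
t=4: [129, 129, 129, 129, 129]  (all equal)

Answer: 4
Key observation: Synchronization is absorbing here: once all oscillators are equal they stay equal, and step 4 is the first all-equal step.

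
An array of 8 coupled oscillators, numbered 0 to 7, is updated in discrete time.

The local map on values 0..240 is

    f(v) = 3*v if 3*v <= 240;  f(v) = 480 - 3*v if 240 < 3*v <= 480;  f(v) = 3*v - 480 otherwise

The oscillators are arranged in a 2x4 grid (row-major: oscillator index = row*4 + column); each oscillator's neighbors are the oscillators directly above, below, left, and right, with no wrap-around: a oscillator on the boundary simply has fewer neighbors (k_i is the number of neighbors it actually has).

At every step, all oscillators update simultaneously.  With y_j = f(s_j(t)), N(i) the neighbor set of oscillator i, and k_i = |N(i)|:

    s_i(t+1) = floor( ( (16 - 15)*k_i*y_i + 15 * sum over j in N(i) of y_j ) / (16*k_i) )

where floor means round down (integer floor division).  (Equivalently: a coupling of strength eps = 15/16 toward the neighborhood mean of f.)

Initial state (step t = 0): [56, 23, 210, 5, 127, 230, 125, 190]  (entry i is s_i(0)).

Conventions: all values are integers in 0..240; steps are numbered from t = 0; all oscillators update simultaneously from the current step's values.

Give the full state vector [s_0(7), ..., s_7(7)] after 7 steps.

Simulating step by step:
t=0: [56, 23, 210, 5, 127, 230, 125, 190]
t=1: [89, 169, 68, 113, 183, 98, 147, 61]
t=2: [58, 190, 77, 190, 191, 53, 181, 95]
t=3: [96, 181, 90, 205, 161, 86, 186, 83]
t=4: [42, 198, 99, 215, 194, 58, 212, 114]
t=5: [109, 158, 147, 160, 147, 127, 164, 159]
t=6: [30, 91, 8, 19, 120, 24, 44, 5]
t=7: [158, 71, 125, 21, 83, 147, 42, 89]

Answer: [158, 71, 125, 21, 83, 147, 42, 89]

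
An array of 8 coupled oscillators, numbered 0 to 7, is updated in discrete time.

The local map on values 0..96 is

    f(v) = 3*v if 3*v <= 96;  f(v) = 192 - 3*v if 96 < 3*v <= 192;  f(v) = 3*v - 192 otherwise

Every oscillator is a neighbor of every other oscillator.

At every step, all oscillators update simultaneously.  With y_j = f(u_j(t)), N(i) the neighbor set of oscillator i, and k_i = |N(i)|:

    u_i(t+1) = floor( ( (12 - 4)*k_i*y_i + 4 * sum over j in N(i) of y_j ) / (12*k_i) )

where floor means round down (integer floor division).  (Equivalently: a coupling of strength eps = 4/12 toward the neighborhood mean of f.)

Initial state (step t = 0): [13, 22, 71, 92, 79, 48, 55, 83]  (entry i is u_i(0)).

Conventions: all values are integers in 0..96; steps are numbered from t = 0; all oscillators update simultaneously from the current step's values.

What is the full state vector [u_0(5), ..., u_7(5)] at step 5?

Answer: [22, 67, 26, 59, 18, 39, 28, 54]

Derivation:
t=0: [13, 22, 71, 92, 79, 48, 55, 83]
t=1: [42, 59, 31, 70, 46, 48, 35, 53]
t=2: [60, 29, 77, 30, 53, 49, 73, 40]
t=3: [26, 73, 43, 75, 39, 47, 36, 63]
t=4: [68, 36, 58, 40, 66, 51, 71, 21]
t=5: [22, 67, 26, 59, 18, 39, 28, 54]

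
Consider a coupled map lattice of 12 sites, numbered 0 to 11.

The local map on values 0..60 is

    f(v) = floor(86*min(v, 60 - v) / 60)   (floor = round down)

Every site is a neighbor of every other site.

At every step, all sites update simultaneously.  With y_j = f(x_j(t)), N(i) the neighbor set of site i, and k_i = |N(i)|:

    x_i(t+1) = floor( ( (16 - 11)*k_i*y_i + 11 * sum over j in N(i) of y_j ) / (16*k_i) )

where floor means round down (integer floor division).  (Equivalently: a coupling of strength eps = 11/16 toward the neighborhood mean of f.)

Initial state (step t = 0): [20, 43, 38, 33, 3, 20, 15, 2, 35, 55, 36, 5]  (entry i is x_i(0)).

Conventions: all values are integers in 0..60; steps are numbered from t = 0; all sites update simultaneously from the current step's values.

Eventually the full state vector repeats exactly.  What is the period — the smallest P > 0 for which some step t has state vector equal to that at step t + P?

Simulating step by step:
t=0: [20, 43, 38, 33, 3, 20, 15, 2, 35, 55, 36, 5]
t=1: [23, 22, 23, 25, 17, 23, 21, 16, 24, 17, 24, 17]
t=2: [30, 29, 30, 30, 28, 30, 29, 27, 30, 28, 30, 28]
t=3: [41, 41, 41, 41, 41, 41, 41, 40, 41, 41, 41, 41]
t=4: [27, 27, 27, 27, 27, 27, 27, 27, 27, 27, 27, 27]
t=5: [38, 38, 38, 38, 38, 38, 38, 38, 38, 38, 38, 38]
t=6: [31, 31, 31, 31, 31, 31, 31, 31, 31, 31, 31, 31]
t=7: [41, 41, 41, 41, 41, 41, 41, 41, 41, 41, 41, 41]
t=8: [27, 27, 27, 27, 27, 27, 27, 27, 27, 27, 27, 27]

Answer: 4
Key observation: The state at step 4, [27, 27, 27, 27, 27, 27, 27, 27, 27, 27, 27, 27], reappears at step 8 — and no state repeats earlier — so the cycle the system enters has period 4.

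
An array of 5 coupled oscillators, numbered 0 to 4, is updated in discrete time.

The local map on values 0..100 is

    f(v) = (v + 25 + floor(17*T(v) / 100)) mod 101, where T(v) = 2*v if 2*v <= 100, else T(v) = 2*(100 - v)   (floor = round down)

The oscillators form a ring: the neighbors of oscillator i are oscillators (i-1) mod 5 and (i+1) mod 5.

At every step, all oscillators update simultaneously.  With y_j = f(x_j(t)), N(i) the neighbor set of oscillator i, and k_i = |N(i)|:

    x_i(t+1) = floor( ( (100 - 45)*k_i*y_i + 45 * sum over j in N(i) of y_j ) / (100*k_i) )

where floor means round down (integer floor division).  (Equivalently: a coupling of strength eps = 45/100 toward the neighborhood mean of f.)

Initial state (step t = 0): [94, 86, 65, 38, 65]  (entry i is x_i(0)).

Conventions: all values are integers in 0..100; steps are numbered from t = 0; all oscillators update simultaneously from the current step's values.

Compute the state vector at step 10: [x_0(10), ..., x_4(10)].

Simulating step by step:
t=0: [94, 86, 65, 38, 65]
t=1: [14, 12, 20, 41, 21]
t=2: [44, 43, 55, 66, 56]
t=3: [85, 85, 70, 43, 71]
t=4: [11, 11, 23, 46, 23]
t=5: [42, 42, 58, 72, 58]
t=6: [84, 84, 72, 46, 72]
t=7: [11, 11, 25, 49, 25]
t=8: [43, 43, 60, 75, 60]
t=9: [85, 85, 73, 47, 73]
t=10: [12, 12, 26, 50, 26]

Answer: [12, 12, 26, 50, 26]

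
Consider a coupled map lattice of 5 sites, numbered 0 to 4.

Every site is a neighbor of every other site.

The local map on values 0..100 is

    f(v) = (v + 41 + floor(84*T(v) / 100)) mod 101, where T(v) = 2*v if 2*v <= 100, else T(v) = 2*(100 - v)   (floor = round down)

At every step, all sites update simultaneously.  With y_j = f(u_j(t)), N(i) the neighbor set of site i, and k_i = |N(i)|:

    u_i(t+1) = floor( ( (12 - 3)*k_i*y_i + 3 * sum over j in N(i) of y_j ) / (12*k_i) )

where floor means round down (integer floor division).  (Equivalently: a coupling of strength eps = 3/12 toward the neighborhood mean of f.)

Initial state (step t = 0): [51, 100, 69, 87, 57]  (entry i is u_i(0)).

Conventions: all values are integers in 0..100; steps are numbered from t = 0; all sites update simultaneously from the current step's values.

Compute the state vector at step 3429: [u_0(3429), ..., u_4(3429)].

Simulating step by step:
t=0: [51, 100, 69, 87, 57]
t=1: [68, 45, 60, 51, 65]
t=2: [62, 61, 66, 70, 63]
t=3: [64, 65, 63, 61, 64]
t=4: [64, 63, 64, 65, 64]
t=5: [64, 64, 64, 63, 64]
t=6: [64, 64, 64, 64, 64]
t=7: [64, 64, 64, 64, 64]

Answer: [64, 64, 64, 64, 64]
Key observation: The state at step 6, [64, 64, 64, 64, 64], reappears at step 7: the system is in a cycle of period 1 from step 6 on.  Therefore the state at step 3429 equals the state at step 6 + ((3429 - 6) mod 1) = 6, which is [64, 64, 64, 64, 64].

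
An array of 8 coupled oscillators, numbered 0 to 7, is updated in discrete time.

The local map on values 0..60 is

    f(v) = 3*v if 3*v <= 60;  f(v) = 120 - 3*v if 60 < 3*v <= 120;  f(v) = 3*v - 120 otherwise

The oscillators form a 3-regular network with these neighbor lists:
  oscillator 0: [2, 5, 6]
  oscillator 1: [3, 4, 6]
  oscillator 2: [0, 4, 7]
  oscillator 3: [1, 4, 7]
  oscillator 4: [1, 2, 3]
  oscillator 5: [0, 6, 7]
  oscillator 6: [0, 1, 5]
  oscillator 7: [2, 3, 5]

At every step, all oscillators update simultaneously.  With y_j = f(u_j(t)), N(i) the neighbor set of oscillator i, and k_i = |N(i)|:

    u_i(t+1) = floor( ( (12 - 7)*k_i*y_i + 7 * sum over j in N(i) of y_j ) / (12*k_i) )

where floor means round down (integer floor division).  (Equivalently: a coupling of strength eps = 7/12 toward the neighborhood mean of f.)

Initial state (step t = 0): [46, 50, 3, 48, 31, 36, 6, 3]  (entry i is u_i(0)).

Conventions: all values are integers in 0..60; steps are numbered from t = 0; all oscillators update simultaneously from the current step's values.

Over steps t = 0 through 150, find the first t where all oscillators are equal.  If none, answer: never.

Answer: never
Key observation: The state at step 39 reappears at step 51 — the system is in a cycle of period 12 from step 39 on.  No step 0..51 is synchronized, and the cycle repeats forever, so no step up to 150 (or ever) has all oscillators equal.

Derivation:
t=0: [46, 50, 3, 48, 31, 36, 6, 3]  (not all equal)
t=1: [15, 25, 14, 22, 23, 13, 19, 12]  (not all equal)
t=2: [45, 50, 43, 48, 48, 43, 48, 41]  (not all equal)
t=3: [14, 26, 11, 21, 22, 11, 20, 9]  (not all equal)
t=4: [42, 50, 37, 47, 48, 38, 47, 35]  (not all equal)
t=5: [9, 25, 12, 22, 21, 10, 16, 13]  (not all equal)
t=6: [33, 49, 38, 49, 50, 34, 39, 39]  (not all equal)
t=7: [14, 22, 13, 22, 24, 12, 14, 11]  (not all equal)
t=8: [40, 50, 40, 48, 48, 37, 43, 38]  (not all equal)
t=9: [3, 23, 5, 21, 20, 6, 11, 8]  (not all equal)
t=10: [16, 50, 24, 50, 48, 20, 28, 27]  (not all equal)
t=11: [48, 30, 41, 30, 31, 48, 41, 43]  (not all equal)
t=12: [15, 24, 12, 25, 23, 17, 16, 14]  (not all equal)
t=13: [45, 48, 41, 46, 46, 47, 48, 43]  (not all equal)
t=14: [15, 21, 9, 17, 16, 18, 21, 11]  (not all equal)
t=15: [45, 54, 35, 48, 46, 48, 54, 39]  (not all equal)
t=16: [22, 33, 13, 22, 23, 21, 33, 13]  (not all equal)
t=17: [45, 33, 44, 44, 43, 45, 34, 45]  (not all equal)
t=18: [15, 16, 12, 13, 12, 15, 17, 13]  (not all equal)
t=19: [44, 44, 38, 40, 38, 45, 48, 39]  (not all equal)
t=20: [13, 10, 6, 4, 6, 13, 17, 5]  (not all equal)
t=21: [37, 28, 21, 17, 19, 36, 42, 19]  (not all equal)
t=22: [18, 37, 47, 50, 51, 19, 13, 47]  (not all equal)
t=23: [45, 23, 29, 24, 25, 45, 39, 29]  (not all equal)
t=24: [16, 39, 31, 45, 44, 16, 17, 32]  (not all equal)
t=25: [44, 16, 27, 13, 13, 43, 40, 27]  (not all equal)
t=26: [14, 35, 33, 40, 40, 13, 13, 33]  (not all equal)
t=27: [36, 13, 21, 7, 7, 36, 34, 20]  (not all equal)
t=28: [21, 27, 41, 32, 31, 22, 19, 42]  (not all equal)
t=29: [45, 37, 18, 24, 24, 45, 52, 18]  (not all equal)
t=30: [26, 29, 45, 41, 41, 26, 22, 45]  (not all equal)
t=31: [39, 25, 17, 11, 11, 39, 45, 17]  (not all equal)
t=32: [14, 34, 38, 38, 38, 14, 16, 38]  (not all equal)
t=33: [36, 19, 13, 8, 8, 36, 39, 13]  (not all equal)
t=34: [15, 33, 30, 33, 33, 15, 17, 30]  (not all equal)
t=35: [43, 26, 31, 22, 22, 43, 42, 31]  (not all equal)
t=36: [11, 39, 28, 46, 46, 11, 14, 28]  (not all equal)
t=37: [35, 16, 31, 18, 18, 35, 30, 31]  (not all equal)
t=38: [20, 46, 29, 47, 47, 20, 27, 29]  (not all equal)
t=39: [50, 23, 35, 22, 22, 50, 43, 35]  (not all equal)
t=40: [23, 44, 25, 45, 45, 23, 25, 25]  (not all equal)
t=41: [48, 19, 40, 20, 20, 48, 40, 40]  (not all equal)
t=42: [14, 47, 16, 47, 47, 14, 20, 16]  (not all equal)
t=43: [46, 28, 41, 26, 26, 46, 45, 41]  (not all equal)
t=44: [14, 34, 13, 33, 33, 14, 20, 13]  (not all equal)
t=45: [44, 27, 36, 23, 23, 44, 44, 36]  (not all equal)
t=46: [12, 38, 19, 41, 41, 12, 17, 19]  (not all equal)
t=47: [43, 13, 42, 14, 14, 43, 36, 42]  (not all equal)
t=48: [9, 34, 13, 34, 34, 9, 16, 13]  (not all equal)
t=49: [33, 23, 32, 22, 22, 33, 34, 32]  (not all equal)
t=50: [21, 45, 29, 47, 47, 21, 25, 29]  (not all equal)
t=51: [50, 23, 35, 22, 22, 50, 43, 35]  (not all equal)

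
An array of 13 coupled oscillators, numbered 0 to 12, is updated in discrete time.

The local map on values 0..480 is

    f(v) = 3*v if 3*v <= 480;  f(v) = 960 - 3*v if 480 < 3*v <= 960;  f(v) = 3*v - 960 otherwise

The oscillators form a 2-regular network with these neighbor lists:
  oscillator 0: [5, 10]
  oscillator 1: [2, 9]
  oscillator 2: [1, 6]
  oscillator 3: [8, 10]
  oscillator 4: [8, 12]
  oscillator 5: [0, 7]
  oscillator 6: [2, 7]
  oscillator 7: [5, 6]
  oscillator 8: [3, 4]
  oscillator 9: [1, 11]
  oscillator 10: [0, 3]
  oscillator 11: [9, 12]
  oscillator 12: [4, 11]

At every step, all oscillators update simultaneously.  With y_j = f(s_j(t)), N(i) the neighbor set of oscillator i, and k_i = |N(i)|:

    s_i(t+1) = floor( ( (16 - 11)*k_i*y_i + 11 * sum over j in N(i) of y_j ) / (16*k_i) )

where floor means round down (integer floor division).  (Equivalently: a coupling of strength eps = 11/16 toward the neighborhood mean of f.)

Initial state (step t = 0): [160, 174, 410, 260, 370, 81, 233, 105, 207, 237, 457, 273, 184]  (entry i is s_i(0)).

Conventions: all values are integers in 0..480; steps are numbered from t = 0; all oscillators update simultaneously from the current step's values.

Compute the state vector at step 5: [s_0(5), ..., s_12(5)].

Simulating step by step:
t=0: [160, 174, 410, 260, 370, 81, 233, 105, 207, 237, 457, 273, 184]
t=1: [374, 315, 324, 314, 303, 349, 282, 271, 219, 276, 355, 269, 227]
t=2: [116, 54, 48, 145, 216, 133, 90, 115, 118, 99, 94, 189, 157]
t=3: [342, 202, 193, 354, 381, 362, 252, 337, 367, 283, 357, 386, 389]
t=4: [102, 279, 310, 118, 176, 79, 212, 129, 142, 224, 92, 171, 195]
t=5: [271, 147, 163, 351, 410, 312, 244, 313, 403, 285, 313, 367, 419]

Answer: [271, 147, 163, 351, 410, 312, 244, 313, 403, 285, 313, 367, 419]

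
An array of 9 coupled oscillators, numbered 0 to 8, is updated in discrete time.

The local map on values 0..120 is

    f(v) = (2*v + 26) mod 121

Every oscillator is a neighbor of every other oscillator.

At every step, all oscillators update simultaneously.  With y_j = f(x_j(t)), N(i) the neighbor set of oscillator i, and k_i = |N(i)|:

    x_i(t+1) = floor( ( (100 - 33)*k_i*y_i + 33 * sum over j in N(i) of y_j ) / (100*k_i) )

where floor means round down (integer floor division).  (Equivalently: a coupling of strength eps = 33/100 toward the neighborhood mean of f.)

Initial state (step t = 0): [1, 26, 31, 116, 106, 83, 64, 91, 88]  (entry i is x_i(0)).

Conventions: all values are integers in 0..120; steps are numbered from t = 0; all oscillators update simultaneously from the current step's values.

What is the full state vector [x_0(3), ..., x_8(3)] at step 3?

Answer: [84, 37, 48, 71, 77, 31, 89, 47, 41]

Derivation:
t=0: [1, 26, 31, 116, 106, 83, 64, 91, 88]
t=1: [42, 73, 80, 34, 98, 69, 45, 79, 75]
t=2: [97, 60, 69, 87, 92, 55, 101, 68, 63]
t=3: [84, 37, 48, 71, 77, 31, 89, 47, 41]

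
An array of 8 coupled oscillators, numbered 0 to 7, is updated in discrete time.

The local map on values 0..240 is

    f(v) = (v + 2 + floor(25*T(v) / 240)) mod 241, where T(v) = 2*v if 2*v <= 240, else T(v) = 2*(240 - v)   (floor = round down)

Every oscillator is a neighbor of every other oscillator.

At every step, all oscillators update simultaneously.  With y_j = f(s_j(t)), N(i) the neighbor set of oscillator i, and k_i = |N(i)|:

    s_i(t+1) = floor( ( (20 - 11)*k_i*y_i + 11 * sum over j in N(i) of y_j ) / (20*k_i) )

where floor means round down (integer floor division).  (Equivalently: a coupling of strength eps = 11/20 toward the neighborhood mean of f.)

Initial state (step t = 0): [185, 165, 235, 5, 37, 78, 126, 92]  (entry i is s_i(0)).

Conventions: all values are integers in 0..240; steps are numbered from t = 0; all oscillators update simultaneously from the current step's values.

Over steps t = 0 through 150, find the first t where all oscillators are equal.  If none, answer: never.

Answer: 6
Key observation: Synchronization is absorbing here: once all oscillators are equal they stay equal, and step 6 is the first all-equal step.

Derivation:
t=0: [185, 165, 235, 5, 37, 78, 126, 92]  (not all equal)
t=1: [154, 148, 169, 84, 98, 116, 137, 123]  (not all equal)
t=2: [158, 157, 163, 132, 138, 147, 153, 149]  (not all equal)
t=3: [172, 172, 174, 164, 166, 169, 171, 169]  (not all equal)
t=4: [186, 186, 186, 183, 184, 185, 186, 185]  (not all equal)
t=5: [198, 198, 198, 197, 197, 198, 198, 198]  (not all equal)
t=6: [207, 207, 207, 207, 207, 207, 207, 207]  (all equal)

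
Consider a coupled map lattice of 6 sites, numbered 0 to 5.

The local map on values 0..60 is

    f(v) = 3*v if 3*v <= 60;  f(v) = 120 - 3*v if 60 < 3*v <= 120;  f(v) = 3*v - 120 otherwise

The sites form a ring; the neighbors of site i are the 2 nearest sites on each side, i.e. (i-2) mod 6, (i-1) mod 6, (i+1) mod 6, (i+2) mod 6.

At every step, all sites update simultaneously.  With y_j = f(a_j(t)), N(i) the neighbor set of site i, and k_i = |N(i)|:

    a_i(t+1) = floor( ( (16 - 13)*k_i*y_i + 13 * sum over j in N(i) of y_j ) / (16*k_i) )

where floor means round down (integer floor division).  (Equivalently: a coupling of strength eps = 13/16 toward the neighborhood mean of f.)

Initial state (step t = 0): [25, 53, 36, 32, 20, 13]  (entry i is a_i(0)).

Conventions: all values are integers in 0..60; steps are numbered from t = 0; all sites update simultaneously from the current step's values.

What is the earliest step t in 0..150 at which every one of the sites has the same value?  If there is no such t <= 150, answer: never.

Simulating step by step:
t=0: [25, 53, 36, 32, 20, 13]  (not all equal)
t=1: [38, 31, 36, 34, 35, 41]  (not all equal)
t=2: [12, 12, 15, 14, 10, 13]  (not all equal)
t=3: [37, 39, 37, 38, 38, 36]  (not all equal)
t=4: [7, 7, 6, 7, 8, 7]  (not all equal)
t=5: [21, 20, 21, 21, 20, 21]  (not all equal)
t=6: [58, 57, 58, 58, 57, 58]  (not all equal)
t=7: [52, 53, 52, 52, 53, 52]  (not all equal)
t=8: [37, 36, 37, 37, 36, 37]  (not all equal)
t=9: [10, 9, 10, 10, 9, 10]  (not all equal)
t=10: [28, 29, 28, 28, 29, 28]  (not all equal)
t=11: [34, 35, 34, 34, 35, 34]  (not all equal)
t=12: [16, 17, 16, 16, 17, 16]  (not all equal)
t=13: [49, 48, 49, 49, 48, 49]  (not all equal)
t=14: [25, 26, 25, 25, 26, 25]  (not all equal)
t=15: [43, 44, 43, 43, 44, 43]  (not all equal)
t=16: [10, 9, 10, 10, 9, 10]  (not all equal)

Answer: never
Key observation: The state at step 9 reappears at step 16 — the system is in a cycle of period 7 from step 9 on.  No step 0..16 is synchronized, and the cycle repeats forever, so no step up to 150 (or ever) has all sites equal.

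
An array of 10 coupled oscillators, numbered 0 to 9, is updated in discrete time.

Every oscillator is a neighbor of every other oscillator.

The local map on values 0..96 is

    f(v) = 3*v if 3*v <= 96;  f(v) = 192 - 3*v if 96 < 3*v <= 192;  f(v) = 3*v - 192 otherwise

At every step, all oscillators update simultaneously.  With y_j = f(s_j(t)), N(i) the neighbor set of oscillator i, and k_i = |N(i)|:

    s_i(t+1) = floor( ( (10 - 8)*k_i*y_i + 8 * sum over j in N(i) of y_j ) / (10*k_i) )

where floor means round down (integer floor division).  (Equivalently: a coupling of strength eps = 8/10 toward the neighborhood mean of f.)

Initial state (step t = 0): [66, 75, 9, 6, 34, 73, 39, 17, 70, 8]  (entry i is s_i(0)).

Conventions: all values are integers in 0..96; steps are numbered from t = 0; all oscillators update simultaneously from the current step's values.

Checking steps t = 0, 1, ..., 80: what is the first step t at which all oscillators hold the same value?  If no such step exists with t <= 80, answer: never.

Simulating step by step:
t=0: [66, 75, 9, 6, 34, 73, 39, 17, 70, 8]  (not all equal)
t=1: [33, 36, 35, 34, 42, 35, 41, 38, 34, 35]  (not all equal)
t=2: [84, 83, 83, 83, 81, 83, 81, 82, 83, 83]  (not all equal)
t=3: [56, 55, 55, 55, 55, 55, 55, 55, 55, 55]  (not all equal)
t=4: [26, 26, 26, 26, 26, 26, 26, 26, 26, 26]  (all equal)

Answer: 4
Key observation: Synchronization is absorbing here: once all oscillators are equal they stay equal, and step 4 is the first all-equal step.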